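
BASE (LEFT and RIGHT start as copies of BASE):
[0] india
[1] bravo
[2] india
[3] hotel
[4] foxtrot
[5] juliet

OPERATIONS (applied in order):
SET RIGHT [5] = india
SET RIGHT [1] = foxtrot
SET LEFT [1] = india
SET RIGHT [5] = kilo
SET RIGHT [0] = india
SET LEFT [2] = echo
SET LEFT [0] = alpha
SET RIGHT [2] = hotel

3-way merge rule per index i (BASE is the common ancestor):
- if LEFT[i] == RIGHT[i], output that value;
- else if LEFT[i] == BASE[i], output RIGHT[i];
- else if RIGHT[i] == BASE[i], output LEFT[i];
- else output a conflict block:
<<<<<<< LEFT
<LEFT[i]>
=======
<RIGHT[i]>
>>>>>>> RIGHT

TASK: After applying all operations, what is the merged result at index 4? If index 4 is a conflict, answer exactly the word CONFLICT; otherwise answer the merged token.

Final LEFT:  [alpha, india, echo, hotel, foxtrot, juliet]
Final RIGHT: [india, foxtrot, hotel, hotel, foxtrot, kilo]
i=0: L=alpha, R=india=BASE -> take LEFT -> alpha
i=1: BASE=bravo L=india R=foxtrot all differ -> CONFLICT
i=2: BASE=india L=echo R=hotel all differ -> CONFLICT
i=3: L=hotel R=hotel -> agree -> hotel
i=4: L=foxtrot R=foxtrot -> agree -> foxtrot
i=5: L=juliet=BASE, R=kilo -> take RIGHT -> kilo
Index 4 -> foxtrot

Answer: foxtrot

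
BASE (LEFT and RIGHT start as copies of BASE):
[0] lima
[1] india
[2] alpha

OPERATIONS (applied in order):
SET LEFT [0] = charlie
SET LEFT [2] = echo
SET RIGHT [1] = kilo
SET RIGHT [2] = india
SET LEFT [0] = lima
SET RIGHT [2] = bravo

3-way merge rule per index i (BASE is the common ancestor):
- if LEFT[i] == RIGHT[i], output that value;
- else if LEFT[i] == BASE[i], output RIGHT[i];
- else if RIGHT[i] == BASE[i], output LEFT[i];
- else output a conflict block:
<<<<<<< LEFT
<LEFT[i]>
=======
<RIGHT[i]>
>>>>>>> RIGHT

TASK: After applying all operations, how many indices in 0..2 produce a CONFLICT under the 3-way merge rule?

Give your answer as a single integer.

Final LEFT:  [lima, india, echo]
Final RIGHT: [lima, kilo, bravo]
i=0: L=lima R=lima -> agree -> lima
i=1: L=india=BASE, R=kilo -> take RIGHT -> kilo
i=2: BASE=alpha L=echo R=bravo all differ -> CONFLICT
Conflict count: 1

Answer: 1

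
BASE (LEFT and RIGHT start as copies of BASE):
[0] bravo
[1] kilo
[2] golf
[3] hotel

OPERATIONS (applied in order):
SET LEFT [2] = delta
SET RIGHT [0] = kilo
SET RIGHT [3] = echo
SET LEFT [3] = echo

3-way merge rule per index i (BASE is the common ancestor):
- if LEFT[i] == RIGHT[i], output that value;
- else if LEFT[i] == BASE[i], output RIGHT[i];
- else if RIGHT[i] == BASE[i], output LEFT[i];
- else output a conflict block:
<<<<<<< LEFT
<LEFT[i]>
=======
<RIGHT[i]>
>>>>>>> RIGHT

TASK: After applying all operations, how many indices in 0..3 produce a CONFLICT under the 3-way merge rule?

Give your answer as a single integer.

Final LEFT:  [bravo, kilo, delta, echo]
Final RIGHT: [kilo, kilo, golf, echo]
i=0: L=bravo=BASE, R=kilo -> take RIGHT -> kilo
i=1: L=kilo R=kilo -> agree -> kilo
i=2: L=delta, R=golf=BASE -> take LEFT -> delta
i=3: L=echo R=echo -> agree -> echo
Conflict count: 0

Answer: 0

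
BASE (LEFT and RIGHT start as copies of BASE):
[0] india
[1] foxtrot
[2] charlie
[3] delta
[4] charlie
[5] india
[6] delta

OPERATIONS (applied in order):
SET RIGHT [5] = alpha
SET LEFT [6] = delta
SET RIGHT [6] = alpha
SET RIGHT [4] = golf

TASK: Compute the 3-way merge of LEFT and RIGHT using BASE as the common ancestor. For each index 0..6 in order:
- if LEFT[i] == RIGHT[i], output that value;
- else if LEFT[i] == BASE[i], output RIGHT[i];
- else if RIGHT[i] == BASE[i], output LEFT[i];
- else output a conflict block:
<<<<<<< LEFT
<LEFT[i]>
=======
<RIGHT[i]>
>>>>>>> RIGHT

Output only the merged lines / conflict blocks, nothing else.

Final LEFT:  [india, foxtrot, charlie, delta, charlie, india, delta]
Final RIGHT: [india, foxtrot, charlie, delta, golf, alpha, alpha]
i=0: L=india R=india -> agree -> india
i=1: L=foxtrot R=foxtrot -> agree -> foxtrot
i=2: L=charlie R=charlie -> agree -> charlie
i=3: L=delta R=delta -> agree -> delta
i=4: L=charlie=BASE, R=golf -> take RIGHT -> golf
i=5: L=india=BASE, R=alpha -> take RIGHT -> alpha
i=6: L=delta=BASE, R=alpha -> take RIGHT -> alpha

Answer: india
foxtrot
charlie
delta
golf
alpha
alpha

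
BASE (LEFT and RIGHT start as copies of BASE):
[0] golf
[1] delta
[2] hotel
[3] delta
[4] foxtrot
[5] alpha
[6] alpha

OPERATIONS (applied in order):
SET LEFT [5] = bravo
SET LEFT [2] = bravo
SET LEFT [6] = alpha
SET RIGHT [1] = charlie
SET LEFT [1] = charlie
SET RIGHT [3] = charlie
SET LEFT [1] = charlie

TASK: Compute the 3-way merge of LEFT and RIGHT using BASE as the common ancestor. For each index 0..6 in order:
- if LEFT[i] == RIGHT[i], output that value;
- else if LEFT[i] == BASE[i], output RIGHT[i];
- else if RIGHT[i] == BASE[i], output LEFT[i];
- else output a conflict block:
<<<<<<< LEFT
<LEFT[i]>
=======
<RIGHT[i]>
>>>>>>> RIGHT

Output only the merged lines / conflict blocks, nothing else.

Answer: golf
charlie
bravo
charlie
foxtrot
bravo
alpha

Derivation:
Final LEFT:  [golf, charlie, bravo, delta, foxtrot, bravo, alpha]
Final RIGHT: [golf, charlie, hotel, charlie, foxtrot, alpha, alpha]
i=0: L=golf R=golf -> agree -> golf
i=1: L=charlie R=charlie -> agree -> charlie
i=2: L=bravo, R=hotel=BASE -> take LEFT -> bravo
i=3: L=delta=BASE, R=charlie -> take RIGHT -> charlie
i=4: L=foxtrot R=foxtrot -> agree -> foxtrot
i=5: L=bravo, R=alpha=BASE -> take LEFT -> bravo
i=6: L=alpha R=alpha -> agree -> alpha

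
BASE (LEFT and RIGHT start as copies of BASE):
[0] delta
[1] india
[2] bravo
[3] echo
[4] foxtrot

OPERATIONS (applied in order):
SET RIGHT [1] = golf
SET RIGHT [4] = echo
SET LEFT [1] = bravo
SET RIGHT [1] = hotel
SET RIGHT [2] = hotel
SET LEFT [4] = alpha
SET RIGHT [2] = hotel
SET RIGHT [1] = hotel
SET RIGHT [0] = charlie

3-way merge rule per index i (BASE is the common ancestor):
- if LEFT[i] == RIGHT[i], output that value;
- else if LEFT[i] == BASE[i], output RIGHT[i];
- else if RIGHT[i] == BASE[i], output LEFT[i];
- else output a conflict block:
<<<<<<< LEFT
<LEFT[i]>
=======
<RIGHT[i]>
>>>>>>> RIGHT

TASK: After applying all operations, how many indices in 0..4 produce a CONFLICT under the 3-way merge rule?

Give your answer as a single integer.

Final LEFT:  [delta, bravo, bravo, echo, alpha]
Final RIGHT: [charlie, hotel, hotel, echo, echo]
i=0: L=delta=BASE, R=charlie -> take RIGHT -> charlie
i=1: BASE=india L=bravo R=hotel all differ -> CONFLICT
i=2: L=bravo=BASE, R=hotel -> take RIGHT -> hotel
i=3: L=echo R=echo -> agree -> echo
i=4: BASE=foxtrot L=alpha R=echo all differ -> CONFLICT
Conflict count: 2

Answer: 2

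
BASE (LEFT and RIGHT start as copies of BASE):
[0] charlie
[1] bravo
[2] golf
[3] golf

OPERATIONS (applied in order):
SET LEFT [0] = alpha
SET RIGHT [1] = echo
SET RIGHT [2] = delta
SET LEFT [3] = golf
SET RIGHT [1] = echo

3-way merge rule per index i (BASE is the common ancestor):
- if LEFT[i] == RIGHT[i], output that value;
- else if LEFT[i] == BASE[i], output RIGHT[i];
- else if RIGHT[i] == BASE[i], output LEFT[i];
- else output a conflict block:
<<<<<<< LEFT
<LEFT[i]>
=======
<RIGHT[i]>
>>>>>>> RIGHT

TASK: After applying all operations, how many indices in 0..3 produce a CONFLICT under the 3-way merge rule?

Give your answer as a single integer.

Final LEFT:  [alpha, bravo, golf, golf]
Final RIGHT: [charlie, echo, delta, golf]
i=0: L=alpha, R=charlie=BASE -> take LEFT -> alpha
i=1: L=bravo=BASE, R=echo -> take RIGHT -> echo
i=2: L=golf=BASE, R=delta -> take RIGHT -> delta
i=3: L=golf R=golf -> agree -> golf
Conflict count: 0

Answer: 0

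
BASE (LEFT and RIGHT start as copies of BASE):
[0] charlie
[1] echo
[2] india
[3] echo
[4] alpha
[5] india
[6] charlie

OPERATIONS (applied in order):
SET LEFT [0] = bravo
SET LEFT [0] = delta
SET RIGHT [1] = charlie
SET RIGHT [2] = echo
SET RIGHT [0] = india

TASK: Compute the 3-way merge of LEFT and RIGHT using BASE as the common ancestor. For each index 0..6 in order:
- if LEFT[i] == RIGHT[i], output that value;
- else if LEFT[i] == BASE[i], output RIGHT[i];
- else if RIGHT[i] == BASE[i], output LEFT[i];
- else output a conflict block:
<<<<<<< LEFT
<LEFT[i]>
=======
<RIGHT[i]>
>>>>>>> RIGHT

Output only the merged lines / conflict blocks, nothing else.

Final LEFT:  [delta, echo, india, echo, alpha, india, charlie]
Final RIGHT: [india, charlie, echo, echo, alpha, india, charlie]
i=0: BASE=charlie L=delta R=india all differ -> CONFLICT
i=1: L=echo=BASE, R=charlie -> take RIGHT -> charlie
i=2: L=india=BASE, R=echo -> take RIGHT -> echo
i=3: L=echo R=echo -> agree -> echo
i=4: L=alpha R=alpha -> agree -> alpha
i=5: L=india R=india -> agree -> india
i=6: L=charlie R=charlie -> agree -> charlie

Answer: <<<<<<< LEFT
delta
=======
india
>>>>>>> RIGHT
charlie
echo
echo
alpha
india
charlie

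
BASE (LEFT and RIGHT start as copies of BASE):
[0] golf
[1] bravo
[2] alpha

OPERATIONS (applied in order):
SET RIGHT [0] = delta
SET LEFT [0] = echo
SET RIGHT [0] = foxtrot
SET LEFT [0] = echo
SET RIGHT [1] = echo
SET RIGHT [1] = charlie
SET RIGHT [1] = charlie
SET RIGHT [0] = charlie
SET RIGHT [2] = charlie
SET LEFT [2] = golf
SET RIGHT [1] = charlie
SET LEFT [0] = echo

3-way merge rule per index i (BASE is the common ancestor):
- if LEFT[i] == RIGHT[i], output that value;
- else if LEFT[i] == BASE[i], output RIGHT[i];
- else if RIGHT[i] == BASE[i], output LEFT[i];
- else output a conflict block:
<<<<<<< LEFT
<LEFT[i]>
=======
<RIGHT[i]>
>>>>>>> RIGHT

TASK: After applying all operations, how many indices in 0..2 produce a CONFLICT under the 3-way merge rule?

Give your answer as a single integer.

Answer: 2

Derivation:
Final LEFT:  [echo, bravo, golf]
Final RIGHT: [charlie, charlie, charlie]
i=0: BASE=golf L=echo R=charlie all differ -> CONFLICT
i=1: L=bravo=BASE, R=charlie -> take RIGHT -> charlie
i=2: BASE=alpha L=golf R=charlie all differ -> CONFLICT
Conflict count: 2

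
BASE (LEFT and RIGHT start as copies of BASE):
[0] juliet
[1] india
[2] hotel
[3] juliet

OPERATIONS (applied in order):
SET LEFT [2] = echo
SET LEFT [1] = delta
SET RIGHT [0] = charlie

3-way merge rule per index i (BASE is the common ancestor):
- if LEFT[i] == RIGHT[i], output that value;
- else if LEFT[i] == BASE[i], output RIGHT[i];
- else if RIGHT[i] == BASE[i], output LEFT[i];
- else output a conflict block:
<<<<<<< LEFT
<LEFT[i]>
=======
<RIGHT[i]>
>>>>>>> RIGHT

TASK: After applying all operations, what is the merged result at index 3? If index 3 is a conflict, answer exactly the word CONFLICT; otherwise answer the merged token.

Final LEFT:  [juliet, delta, echo, juliet]
Final RIGHT: [charlie, india, hotel, juliet]
i=0: L=juliet=BASE, R=charlie -> take RIGHT -> charlie
i=1: L=delta, R=india=BASE -> take LEFT -> delta
i=2: L=echo, R=hotel=BASE -> take LEFT -> echo
i=3: L=juliet R=juliet -> agree -> juliet
Index 3 -> juliet

Answer: juliet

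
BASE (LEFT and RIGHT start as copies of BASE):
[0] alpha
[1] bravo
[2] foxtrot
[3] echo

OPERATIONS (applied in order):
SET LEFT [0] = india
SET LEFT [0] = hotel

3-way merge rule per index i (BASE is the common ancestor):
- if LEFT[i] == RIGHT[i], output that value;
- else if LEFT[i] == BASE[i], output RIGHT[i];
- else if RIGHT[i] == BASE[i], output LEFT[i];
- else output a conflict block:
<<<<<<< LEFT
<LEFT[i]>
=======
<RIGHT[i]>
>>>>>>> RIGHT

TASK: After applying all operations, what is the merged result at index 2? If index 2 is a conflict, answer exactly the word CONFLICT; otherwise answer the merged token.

Answer: foxtrot

Derivation:
Final LEFT:  [hotel, bravo, foxtrot, echo]
Final RIGHT: [alpha, bravo, foxtrot, echo]
i=0: L=hotel, R=alpha=BASE -> take LEFT -> hotel
i=1: L=bravo R=bravo -> agree -> bravo
i=2: L=foxtrot R=foxtrot -> agree -> foxtrot
i=3: L=echo R=echo -> agree -> echo
Index 2 -> foxtrot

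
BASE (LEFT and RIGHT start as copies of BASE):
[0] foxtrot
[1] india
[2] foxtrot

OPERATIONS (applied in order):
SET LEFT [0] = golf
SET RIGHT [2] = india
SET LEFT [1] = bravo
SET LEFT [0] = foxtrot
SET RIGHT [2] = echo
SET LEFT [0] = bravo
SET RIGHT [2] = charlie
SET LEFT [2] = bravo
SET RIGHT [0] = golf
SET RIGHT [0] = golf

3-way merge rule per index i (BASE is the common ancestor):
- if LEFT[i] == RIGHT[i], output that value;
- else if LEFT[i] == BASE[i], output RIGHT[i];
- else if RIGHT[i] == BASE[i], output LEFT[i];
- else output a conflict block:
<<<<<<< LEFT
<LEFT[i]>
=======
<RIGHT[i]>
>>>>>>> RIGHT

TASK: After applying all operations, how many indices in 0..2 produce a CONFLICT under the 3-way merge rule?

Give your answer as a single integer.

Answer: 2

Derivation:
Final LEFT:  [bravo, bravo, bravo]
Final RIGHT: [golf, india, charlie]
i=0: BASE=foxtrot L=bravo R=golf all differ -> CONFLICT
i=1: L=bravo, R=india=BASE -> take LEFT -> bravo
i=2: BASE=foxtrot L=bravo R=charlie all differ -> CONFLICT
Conflict count: 2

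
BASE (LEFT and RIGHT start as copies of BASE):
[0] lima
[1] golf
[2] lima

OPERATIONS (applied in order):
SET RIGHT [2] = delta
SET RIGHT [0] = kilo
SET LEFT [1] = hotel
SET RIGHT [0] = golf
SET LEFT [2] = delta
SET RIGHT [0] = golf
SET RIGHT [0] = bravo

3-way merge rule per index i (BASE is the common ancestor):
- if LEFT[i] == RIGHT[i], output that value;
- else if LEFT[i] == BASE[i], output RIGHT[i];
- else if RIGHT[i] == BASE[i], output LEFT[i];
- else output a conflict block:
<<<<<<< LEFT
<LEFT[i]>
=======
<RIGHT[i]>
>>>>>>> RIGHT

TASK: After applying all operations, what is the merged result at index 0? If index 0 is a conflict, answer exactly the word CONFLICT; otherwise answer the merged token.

Answer: bravo

Derivation:
Final LEFT:  [lima, hotel, delta]
Final RIGHT: [bravo, golf, delta]
i=0: L=lima=BASE, R=bravo -> take RIGHT -> bravo
i=1: L=hotel, R=golf=BASE -> take LEFT -> hotel
i=2: L=delta R=delta -> agree -> delta
Index 0 -> bravo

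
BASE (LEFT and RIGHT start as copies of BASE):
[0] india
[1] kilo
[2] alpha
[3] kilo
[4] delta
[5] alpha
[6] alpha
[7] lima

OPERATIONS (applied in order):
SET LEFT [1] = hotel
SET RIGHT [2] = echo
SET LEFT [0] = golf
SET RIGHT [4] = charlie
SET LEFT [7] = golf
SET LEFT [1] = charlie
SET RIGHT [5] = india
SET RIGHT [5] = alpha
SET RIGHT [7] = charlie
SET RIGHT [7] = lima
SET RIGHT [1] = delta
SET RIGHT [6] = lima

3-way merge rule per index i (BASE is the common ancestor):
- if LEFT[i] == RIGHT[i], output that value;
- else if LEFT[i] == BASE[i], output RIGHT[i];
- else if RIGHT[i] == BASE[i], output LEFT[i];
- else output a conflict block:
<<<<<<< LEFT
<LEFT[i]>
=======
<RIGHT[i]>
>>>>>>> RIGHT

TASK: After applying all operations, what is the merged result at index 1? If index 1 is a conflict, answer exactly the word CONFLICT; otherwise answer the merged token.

Answer: CONFLICT

Derivation:
Final LEFT:  [golf, charlie, alpha, kilo, delta, alpha, alpha, golf]
Final RIGHT: [india, delta, echo, kilo, charlie, alpha, lima, lima]
i=0: L=golf, R=india=BASE -> take LEFT -> golf
i=1: BASE=kilo L=charlie R=delta all differ -> CONFLICT
i=2: L=alpha=BASE, R=echo -> take RIGHT -> echo
i=3: L=kilo R=kilo -> agree -> kilo
i=4: L=delta=BASE, R=charlie -> take RIGHT -> charlie
i=5: L=alpha R=alpha -> agree -> alpha
i=6: L=alpha=BASE, R=lima -> take RIGHT -> lima
i=7: L=golf, R=lima=BASE -> take LEFT -> golf
Index 1 -> CONFLICT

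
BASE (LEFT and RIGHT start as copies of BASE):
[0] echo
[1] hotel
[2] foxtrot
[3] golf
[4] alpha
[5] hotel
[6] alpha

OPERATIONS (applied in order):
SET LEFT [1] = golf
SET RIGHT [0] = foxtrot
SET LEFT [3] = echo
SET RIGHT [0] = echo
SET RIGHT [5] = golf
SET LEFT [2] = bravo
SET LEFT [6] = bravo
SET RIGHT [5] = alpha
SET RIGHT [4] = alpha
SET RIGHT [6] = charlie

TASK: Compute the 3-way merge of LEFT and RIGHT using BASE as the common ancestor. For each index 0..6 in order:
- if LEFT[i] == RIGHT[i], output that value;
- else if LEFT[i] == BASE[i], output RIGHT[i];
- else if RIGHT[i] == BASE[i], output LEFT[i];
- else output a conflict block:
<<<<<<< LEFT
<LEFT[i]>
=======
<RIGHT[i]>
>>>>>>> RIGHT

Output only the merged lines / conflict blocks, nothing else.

Answer: echo
golf
bravo
echo
alpha
alpha
<<<<<<< LEFT
bravo
=======
charlie
>>>>>>> RIGHT

Derivation:
Final LEFT:  [echo, golf, bravo, echo, alpha, hotel, bravo]
Final RIGHT: [echo, hotel, foxtrot, golf, alpha, alpha, charlie]
i=0: L=echo R=echo -> agree -> echo
i=1: L=golf, R=hotel=BASE -> take LEFT -> golf
i=2: L=bravo, R=foxtrot=BASE -> take LEFT -> bravo
i=3: L=echo, R=golf=BASE -> take LEFT -> echo
i=4: L=alpha R=alpha -> agree -> alpha
i=5: L=hotel=BASE, R=alpha -> take RIGHT -> alpha
i=6: BASE=alpha L=bravo R=charlie all differ -> CONFLICT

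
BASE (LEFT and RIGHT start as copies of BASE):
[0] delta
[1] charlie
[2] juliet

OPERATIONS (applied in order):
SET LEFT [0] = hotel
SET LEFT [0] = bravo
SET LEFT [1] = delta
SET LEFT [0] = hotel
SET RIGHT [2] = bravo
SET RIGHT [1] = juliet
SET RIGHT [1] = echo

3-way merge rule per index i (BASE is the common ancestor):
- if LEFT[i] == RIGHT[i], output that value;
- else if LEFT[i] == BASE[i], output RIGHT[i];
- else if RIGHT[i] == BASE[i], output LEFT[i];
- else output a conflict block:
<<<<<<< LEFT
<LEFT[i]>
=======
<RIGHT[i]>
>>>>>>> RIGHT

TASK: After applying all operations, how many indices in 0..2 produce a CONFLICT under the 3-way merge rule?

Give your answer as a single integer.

Answer: 1

Derivation:
Final LEFT:  [hotel, delta, juliet]
Final RIGHT: [delta, echo, bravo]
i=0: L=hotel, R=delta=BASE -> take LEFT -> hotel
i=1: BASE=charlie L=delta R=echo all differ -> CONFLICT
i=2: L=juliet=BASE, R=bravo -> take RIGHT -> bravo
Conflict count: 1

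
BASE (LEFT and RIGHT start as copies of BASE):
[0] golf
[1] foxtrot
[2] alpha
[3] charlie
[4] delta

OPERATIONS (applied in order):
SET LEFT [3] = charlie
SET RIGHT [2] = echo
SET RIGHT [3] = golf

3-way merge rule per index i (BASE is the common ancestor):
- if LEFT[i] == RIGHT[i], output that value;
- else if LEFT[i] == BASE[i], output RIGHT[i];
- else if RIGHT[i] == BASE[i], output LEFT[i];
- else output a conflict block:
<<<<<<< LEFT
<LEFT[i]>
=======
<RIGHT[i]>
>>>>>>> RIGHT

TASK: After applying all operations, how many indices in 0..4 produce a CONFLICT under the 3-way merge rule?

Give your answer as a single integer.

Final LEFT:  [golf, foxtrot, alpha, charlie, delta]
Final RIGHT: [golf, foxtrot, echo, golf, delta]
i=0: L=golf R=golf -> agree -> golf
i=1: L=foxtrot R=foxtrot -> agree -> foxtrot
i=2: L=alpha=BASE, R=echo -> take RIGHT -> echo
i=3: L=charlie=BASE, R=golf -> take RIGHT -> golf
i=4: L=delta R=delta -> agree -> delta
Conflict count: 0

Answer: 0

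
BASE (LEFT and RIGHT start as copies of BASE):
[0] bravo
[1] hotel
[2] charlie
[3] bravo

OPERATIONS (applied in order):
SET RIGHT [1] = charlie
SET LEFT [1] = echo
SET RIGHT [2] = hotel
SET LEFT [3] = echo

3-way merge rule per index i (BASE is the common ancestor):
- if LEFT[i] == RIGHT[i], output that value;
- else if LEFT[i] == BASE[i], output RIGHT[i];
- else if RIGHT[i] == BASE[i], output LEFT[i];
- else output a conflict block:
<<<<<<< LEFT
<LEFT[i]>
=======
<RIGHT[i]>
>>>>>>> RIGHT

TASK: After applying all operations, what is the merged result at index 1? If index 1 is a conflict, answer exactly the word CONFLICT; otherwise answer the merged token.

Answer: CONFLICT

Derivation:
Final LEFT:  [bravo, echo, charlie, echo]
Final RIGHT: [bravo, charlie, hotel, bravo]
i=0: L=bravo R=bravo -> agree -> bravo
i=1: BASE=hotel L=echo R=charlie all differ -> CONFLICT
i=2: L=charlie=BASE, R=hotel -> take RIGHT -> hotel
i=3: L=echo, R=bravo=BASE -> take LEFT -> echo
Index 1 -> CONFLICT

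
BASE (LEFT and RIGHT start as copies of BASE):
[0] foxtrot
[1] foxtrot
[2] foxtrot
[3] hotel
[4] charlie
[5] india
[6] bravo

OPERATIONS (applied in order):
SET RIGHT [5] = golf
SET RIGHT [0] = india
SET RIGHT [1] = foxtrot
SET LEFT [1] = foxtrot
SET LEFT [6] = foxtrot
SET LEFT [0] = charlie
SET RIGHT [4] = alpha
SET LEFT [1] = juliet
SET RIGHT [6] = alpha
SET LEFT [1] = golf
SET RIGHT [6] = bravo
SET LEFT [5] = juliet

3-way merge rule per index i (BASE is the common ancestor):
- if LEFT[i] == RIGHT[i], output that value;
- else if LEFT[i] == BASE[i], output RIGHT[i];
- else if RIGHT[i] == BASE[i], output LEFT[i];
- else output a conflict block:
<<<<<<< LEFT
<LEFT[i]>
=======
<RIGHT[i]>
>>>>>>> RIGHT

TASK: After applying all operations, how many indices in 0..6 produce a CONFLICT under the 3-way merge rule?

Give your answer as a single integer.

Answer: 2

Derivation:
Final LEFT:  [charlie, golf, foxtrot, hotel, charlie, juliet, foxtrot]
Final RIGHT: [india, foxtrot, foxtrot, hotel, alpha, golf, bravo]
i=0: BASE=foxtrot L=charlie R=india all differ -> CONFLICT
i=1: L=golf, R=foxtrot=BASE -> take LEFT -> golf
i=2: L=foxtrot R=foxtrot -> agree -> foxtrot
i=3: L=hotel R=hotel -> agree -> hotel
i=4: L=charlie=BASE, R=alpha -> take RIGHT -> alpha
i=5: BASE=india L=juliet R=golf all differ -> CONFLICT
i=6: L=foxtrot, R=bravo=BASE -> take LEFT -> foxtrot
Conflict count: 2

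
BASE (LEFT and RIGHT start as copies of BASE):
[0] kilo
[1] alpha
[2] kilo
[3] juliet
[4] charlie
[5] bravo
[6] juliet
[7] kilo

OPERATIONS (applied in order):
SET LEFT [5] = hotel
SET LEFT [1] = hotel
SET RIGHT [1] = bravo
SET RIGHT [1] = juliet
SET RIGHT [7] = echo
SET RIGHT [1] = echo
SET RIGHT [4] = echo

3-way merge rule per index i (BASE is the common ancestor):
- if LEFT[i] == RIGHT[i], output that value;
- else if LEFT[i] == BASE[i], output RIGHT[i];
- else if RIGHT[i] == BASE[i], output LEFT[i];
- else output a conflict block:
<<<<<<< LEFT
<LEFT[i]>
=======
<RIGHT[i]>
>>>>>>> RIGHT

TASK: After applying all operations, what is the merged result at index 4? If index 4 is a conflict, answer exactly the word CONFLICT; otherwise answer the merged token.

Answer: echo

Derivation:
Final LEFT:  [kilo, hotel, kilo, juliet, charlie, hotel, juliet, kilo]
Final RIGHT: [kilo, echo, kilo, juliet, echo, bravo, juliet, echo]
i=0: L=kilo R=kilo -> agree -> kilo
i=1: BASE=alpha L=hotel R=echo all differ -> CONFLICT
i=2: L=kilo R=kilo -> agree -> kilo
i=3: L=juliet R=juliet -> agree -> juliet
i=4: L=charlie=BASE, R=echo -> take RIGHT -> echo
i=5: L=hotel, R=bravo=BASE -> take LEFT -> hotel
i=6: L=juliet R=juliet -> agree -> juliet
i=7: L=kilo=BASE, R=echo -> take RIGHT -> echo
Index 4 -> echo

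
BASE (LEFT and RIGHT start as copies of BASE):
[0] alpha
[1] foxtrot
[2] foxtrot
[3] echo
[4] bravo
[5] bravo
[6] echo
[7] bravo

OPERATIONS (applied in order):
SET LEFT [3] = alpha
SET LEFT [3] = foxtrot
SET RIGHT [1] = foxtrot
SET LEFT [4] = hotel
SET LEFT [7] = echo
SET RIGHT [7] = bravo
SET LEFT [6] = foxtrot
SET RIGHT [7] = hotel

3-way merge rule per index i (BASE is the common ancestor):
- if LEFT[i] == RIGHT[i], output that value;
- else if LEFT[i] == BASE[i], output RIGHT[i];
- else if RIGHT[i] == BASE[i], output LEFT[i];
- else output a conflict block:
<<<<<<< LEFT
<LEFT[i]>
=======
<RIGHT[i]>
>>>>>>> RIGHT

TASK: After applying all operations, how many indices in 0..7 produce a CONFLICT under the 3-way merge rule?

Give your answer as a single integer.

Answer: 1

Derivation:
Final LEFT:  [alpha, foxtrot, foxtrot, foxtrot, hotel, bravo, foxtrot, echo]
Final RIGHT: [alpha, foxtrot, foxtrot, echo, bravo, bravo, echo, hotel]
i=0: L=alpha R=alpha -> agree -> alpha
i=1: L=foxtrot R=foxtrot -> agree -> foxtrot
i=2: L=foxtrot R=foxtrot -> agree -> foxtrot
i=3: L=foxtrot, R=echo=BASE -> take LEFT -> foxtrot
i=4: L=hotel, R=bravo=BASE -> take LEFT -> hotel
i=5: L=bravo R=bravo -> agree -> bravo
i=6: L=foxtrot, R=echo=BASE -> take LEFT -> foxtrot
i=7: BASE=bravo L=echo R=hotel all differ -> CONFLICT
Conflict count: 1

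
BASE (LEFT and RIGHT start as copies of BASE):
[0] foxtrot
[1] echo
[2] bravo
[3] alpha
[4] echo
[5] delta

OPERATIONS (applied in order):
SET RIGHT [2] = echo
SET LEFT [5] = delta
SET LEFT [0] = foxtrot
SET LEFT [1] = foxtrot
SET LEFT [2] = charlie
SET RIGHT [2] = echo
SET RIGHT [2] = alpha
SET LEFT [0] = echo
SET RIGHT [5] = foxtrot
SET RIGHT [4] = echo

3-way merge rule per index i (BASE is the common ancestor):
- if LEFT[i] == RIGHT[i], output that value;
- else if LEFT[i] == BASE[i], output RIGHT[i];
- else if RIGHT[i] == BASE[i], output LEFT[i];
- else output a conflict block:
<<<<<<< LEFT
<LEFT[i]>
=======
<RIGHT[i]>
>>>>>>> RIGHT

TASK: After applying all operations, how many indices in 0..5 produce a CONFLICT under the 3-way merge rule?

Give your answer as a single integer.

Final LEFT:  [echo, foxtrot, charlie, alpha, echo, delta]
Final RIGHT: [foxtrot, echo, alpha, alpha, echo, foxtrot]
i=0: L=echo, R=foxtrot=BASE -> take LEFT -> echo
i=1: L=foxtrot, R=echo=BASE -> take LEFT -> foxtrot
i=2: BASE=bravo L=charlie R=alpha all differ -> CONFLICT
i=3: L=alpha R=alpha -> agree -> alpha
i=4: L=echo R=echo -> agree -> echo
i=5: L=delta=BASE, R=foxtrot -> take RIGHT -> foxtrot
Conflict count: 1

Answer: 1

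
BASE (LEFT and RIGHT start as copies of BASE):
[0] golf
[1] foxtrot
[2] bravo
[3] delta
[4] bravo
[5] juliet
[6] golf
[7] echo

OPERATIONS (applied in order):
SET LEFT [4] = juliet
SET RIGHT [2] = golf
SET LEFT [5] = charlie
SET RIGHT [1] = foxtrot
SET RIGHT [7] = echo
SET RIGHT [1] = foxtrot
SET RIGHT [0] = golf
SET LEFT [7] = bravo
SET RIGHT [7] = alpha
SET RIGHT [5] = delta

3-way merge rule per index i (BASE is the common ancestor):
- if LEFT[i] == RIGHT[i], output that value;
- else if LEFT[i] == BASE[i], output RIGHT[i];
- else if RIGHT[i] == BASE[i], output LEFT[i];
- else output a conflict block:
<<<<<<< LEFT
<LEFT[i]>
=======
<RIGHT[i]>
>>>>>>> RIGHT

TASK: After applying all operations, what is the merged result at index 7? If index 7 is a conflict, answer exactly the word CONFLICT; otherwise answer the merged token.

Final LEFT:  [golf, foxtrot, bravo, delta, juliet, charlie, golf, bravo]
Final RIGHT: [golf, foxtrot, golf, delta, bravo, delta, golf, alpha]
i=0: L=golf R=golf -> agree -> golf
i=1: L=foxtrot R=foxtrot -> agree -> foxtrot
i=2: L=bravo=BASE, R=golf -> take RIGHT -> golf
i=3: L=delta R=delta -> agree -> delta
i=4: L=juliet, R=bravo=BASE -> take LEFT -> juliet
i=5: BASE=juliet L=charlie R=delta all differ -> CONFLICT
i=6: L=golf R=golf -> agree -> golf
i=7: BASE=echo L=bravo R=alpha all differ -> CONFLICT
Index 7 -> CONFLICT

Answer: CONFLICT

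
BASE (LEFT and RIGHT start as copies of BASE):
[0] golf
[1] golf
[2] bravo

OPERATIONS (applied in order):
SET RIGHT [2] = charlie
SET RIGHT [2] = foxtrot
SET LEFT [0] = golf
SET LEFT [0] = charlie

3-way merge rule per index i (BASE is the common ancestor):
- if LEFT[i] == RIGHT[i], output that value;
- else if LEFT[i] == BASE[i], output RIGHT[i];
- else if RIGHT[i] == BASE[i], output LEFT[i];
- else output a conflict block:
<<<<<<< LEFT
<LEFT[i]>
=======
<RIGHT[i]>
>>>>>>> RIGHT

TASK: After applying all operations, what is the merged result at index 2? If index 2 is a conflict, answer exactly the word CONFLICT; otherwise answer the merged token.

Final LEFT:  [charlie, golf, bravo]
Final RIGHT: [golf, golf, foxtrot]
i=0: L=charlie, R=golf=BASE -> take LEFT -> charlie
i=1: L=golf R=golf -> agree -> golf
i=2: L=bravo=BASE, R=foxtrot -> take RIGHT -> foxtrot
Index 2 -> foxtrot

Answer: foxtrot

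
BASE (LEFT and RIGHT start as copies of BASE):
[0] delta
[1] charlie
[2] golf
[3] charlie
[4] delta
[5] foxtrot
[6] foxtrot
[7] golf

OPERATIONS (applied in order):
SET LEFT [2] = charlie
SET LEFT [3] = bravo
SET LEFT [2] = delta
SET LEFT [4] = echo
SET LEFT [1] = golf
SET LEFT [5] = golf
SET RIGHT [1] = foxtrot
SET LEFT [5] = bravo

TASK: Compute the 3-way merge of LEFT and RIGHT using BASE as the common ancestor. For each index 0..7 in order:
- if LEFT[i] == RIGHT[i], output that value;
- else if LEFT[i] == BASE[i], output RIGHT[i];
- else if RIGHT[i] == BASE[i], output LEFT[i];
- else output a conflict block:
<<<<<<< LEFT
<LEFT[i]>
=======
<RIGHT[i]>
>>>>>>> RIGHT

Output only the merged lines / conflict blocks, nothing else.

Final LEFT:  [delta, golf, delta, bravo, echo, bravo, foxtrot, golf]
Final RIGHT: [delta, foxtrot, golf, charlie, delta, foxtrot, foxtrot, golf]
i=0: L=delta R=delta -> agree -> delta
i=1: BASE=charlie L=golf R=foxtrot all differ -> CONFLICT
i=2: L=delta, R=golf=BASE -> take LEFT -> delta
i=3: L=bravo, R=charlie=BASE -> take LEFT -> bravo
i=4: L=echo, R=delta=BASE -> take LEFT -> echo
i=5: L=bravo, R=foxtrot=BASE -> take LEFT -> bravo
i=6: L=foxtrot R=foxtrot -> agree -> foxtrot
i=7: L=golf R=golf -> agree -> golf

Answer: delta
<<<<<<< LEFT
golf
=======
foxtrot
>>>>>>> RIGHT
delta
bravo
echo
bravo
foxtrot
golf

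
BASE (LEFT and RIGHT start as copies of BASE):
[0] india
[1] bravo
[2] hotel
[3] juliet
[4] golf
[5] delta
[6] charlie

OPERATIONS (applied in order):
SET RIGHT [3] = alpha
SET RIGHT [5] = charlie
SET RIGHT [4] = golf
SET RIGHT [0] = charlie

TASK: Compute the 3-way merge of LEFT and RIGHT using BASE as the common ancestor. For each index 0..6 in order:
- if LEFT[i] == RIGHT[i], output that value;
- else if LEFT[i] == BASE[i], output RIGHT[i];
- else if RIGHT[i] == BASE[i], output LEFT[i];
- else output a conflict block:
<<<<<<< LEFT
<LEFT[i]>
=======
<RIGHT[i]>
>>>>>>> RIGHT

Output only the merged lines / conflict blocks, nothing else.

Final LEFT:  [india, bravo, hotel, juliet, golf, delta, charlie]
Final RIGHT: [charlie, bravo, hotel, alpha, golf, charlie, charlie]
i=0: L=india=BASE, R=charlie -> take RIGHT -> charlie
i=1: L=bravo R=bravo -> agree -> bravo
i=2: L=hotel R=hotel -> agree -> hotel
i=3: L=juliet=BASE, R=alpha -> take RIGHT -> alpha
i=4: L=golf R=golf -> agree -> golf
i=5: L=delta=BASE, R=charlie -> take RIGHT -> charlie
i=6: L=charlie R=charlie -> agree -> charlie

Answer: charlie
bravo
hotel
alpha
golf
charlie
charlie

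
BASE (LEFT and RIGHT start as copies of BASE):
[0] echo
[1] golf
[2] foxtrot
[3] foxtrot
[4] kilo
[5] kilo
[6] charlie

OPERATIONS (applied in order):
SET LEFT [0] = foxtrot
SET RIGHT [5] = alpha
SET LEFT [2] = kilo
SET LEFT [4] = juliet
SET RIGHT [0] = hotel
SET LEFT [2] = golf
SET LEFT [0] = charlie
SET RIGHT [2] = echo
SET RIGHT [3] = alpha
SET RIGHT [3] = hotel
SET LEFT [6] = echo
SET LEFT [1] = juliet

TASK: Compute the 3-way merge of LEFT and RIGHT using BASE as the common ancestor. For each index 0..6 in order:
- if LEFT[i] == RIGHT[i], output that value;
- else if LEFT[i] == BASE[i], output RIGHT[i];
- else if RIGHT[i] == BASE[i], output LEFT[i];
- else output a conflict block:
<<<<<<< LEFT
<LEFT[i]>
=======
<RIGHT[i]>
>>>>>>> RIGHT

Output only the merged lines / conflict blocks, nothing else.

Final LEFT:  [charlie, juliet, golf, foxtrot, juliet, kilo, echo]
Final RIGHT: [hotel, golf, echo, hotel, kilo, alpha, charlie]
i=0: BASE=echo L=charlie R=hotel all differ -> CONFLICT
i=1: L=juliet, R=golf=BASE -> take LEFT -> juliet
i=2: BASE=foxtrot L=golf R=echo all differ -> CONFLICT
i=3: L=foxtrot=BASE, R=hotel -> take RIGHT -> hotel
i=4: L=juliet, R=kilo=BASE -> take LEFT -> juliet
i=5: L=kilo=BASE, R=alpha -> take RIGHT -> alpha
i=6: L=echo, R=charlie=BASE -> take LEFT -> echo

Answer: <<<<<<< LEFT
charlie
=======
hotel
>>>>>>> RIGHT
juliet
<<<<<<< LEFT
golf
=======
echo
>>>>>>> RIGHT
hotel
juliet
alpha
echo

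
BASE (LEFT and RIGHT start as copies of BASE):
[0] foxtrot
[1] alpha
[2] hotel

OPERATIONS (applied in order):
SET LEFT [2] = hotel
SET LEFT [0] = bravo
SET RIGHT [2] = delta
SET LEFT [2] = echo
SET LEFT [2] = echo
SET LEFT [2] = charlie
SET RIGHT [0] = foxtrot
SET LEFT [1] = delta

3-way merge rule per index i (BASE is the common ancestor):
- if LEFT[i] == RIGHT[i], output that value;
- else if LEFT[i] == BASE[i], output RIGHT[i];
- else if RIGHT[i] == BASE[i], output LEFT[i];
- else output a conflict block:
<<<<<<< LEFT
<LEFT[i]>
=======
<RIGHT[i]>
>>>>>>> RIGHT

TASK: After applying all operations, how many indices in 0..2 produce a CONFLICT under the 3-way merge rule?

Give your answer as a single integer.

Final LEFT:  [bravo, delta, charlie]
Final RIGHT: [foxtrot, alpha, delta]
i=0: L=bravo, R=foxtrot=BASE -> take LEFT -> bravo
i=1: L=delta, R=alpha=BASE -> take LEFT -> delta
i=2: BASE=hotel L=charlie R=delta all differ -> CONFLICT
Conflict count: 1

Answer: 1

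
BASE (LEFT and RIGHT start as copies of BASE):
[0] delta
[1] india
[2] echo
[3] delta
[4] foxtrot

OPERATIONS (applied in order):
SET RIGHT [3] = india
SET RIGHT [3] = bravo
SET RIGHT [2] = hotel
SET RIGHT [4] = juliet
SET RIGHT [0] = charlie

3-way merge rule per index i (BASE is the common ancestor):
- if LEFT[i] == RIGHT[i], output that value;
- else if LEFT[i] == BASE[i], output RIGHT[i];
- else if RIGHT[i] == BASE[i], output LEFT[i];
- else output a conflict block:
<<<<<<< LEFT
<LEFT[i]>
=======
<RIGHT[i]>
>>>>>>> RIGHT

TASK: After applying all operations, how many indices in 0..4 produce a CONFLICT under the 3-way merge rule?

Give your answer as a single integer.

Final LEFT:  [delta, india, echo, delta, foxtrot]
Final RIGHT: [charlie, india, hotel, bravo, juliet]
i=0: L=delta=BASE, R=charlie -> take RIGHT -> charlie
i=1: L=india R=india -> agree -> india
i=2: L=echo=BASE, R=hotel -> take RIGHT -> hotel
i=3: L=delta=BASE, R=bravo -> take RIGHT -> bravo
i=4: L=foxtrot=BASE, R=juliet -> take RIGHT -> juliet
Conflict count: 0

Answer: 0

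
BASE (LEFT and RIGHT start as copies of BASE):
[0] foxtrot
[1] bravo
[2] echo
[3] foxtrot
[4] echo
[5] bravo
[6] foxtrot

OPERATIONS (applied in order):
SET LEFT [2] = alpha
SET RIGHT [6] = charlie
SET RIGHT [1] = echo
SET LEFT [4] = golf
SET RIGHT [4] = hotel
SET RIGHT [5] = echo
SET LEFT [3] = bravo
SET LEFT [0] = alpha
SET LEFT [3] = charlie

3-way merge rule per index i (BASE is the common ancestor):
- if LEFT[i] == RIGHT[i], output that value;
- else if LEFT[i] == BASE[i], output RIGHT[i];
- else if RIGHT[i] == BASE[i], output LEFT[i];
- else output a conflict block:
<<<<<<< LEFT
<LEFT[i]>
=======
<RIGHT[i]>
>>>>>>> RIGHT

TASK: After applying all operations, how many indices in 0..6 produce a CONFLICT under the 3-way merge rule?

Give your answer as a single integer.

Final LEFT:  [alpha, bravo, alpha, charlie, golf, bravo, foxtrot]
Final RIGHT: [foxtrot, echo, echo, foxtrot, hotel, echo, charlie]
i=0: L=alpha, R=foxtrot=BASE -> take LEFT -> alpha
i=1: L=bravo=BASE, R=echo -> take RIGHT -> echo
i=2: L=alpha, R=echo=BASE -> take LEFT -> alpha
i=3: L=charlie, R=foxtrot=BASE -> take LEFT -> charlie
i=4: BASE=echo L=golf R=hotel all differ -> CONFLICT
i=5: L=bravo=BASE, R=echo -> take RIGHT -> echo
i=6: L=foxtrot=BASE, R=charlie -> take RIGHT -> charlie
Conflict count: 1

Answer: 1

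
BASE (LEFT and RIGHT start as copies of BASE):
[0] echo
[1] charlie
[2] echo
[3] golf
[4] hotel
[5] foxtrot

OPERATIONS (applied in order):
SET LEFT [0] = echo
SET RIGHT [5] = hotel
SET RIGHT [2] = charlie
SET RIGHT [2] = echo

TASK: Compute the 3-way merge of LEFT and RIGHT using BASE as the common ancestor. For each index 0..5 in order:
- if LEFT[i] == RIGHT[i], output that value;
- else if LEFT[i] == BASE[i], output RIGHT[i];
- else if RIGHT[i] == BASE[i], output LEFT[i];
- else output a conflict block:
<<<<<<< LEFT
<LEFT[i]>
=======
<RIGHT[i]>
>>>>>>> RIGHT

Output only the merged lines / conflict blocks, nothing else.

Answer: echo
charlie
echo
golf
hotel
hotel

Derivation:
Final LEFT:  [echo, charlie, echo, golf, hotel, foxtrot]
Final RIGHT: [echo, charlie, echo, golf, hotel, hotel]
i=0: L=echo R=echo -> agree -> echo
i=1: L=charlie R=charlie -> agree -> charlie
i=2: L=echo R=echo -> agree -> echo
i=3: L=golf R=golf -> agree -> golf
i=4: L=hotel R=hotel -> agree -> hotel
i=5: L=foxtrot=BASE, R=hotel -> take RIGHT -> hotel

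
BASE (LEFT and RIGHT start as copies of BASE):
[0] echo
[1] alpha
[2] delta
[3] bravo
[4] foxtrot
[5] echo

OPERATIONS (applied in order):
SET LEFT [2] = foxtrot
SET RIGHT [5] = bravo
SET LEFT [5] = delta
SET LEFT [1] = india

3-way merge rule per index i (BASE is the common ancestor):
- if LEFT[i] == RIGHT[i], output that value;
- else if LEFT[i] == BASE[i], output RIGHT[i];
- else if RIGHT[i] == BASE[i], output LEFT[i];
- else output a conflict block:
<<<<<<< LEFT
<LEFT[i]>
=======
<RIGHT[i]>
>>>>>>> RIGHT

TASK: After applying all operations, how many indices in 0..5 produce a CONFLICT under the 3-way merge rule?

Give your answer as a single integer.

Answer: 1

Derivation:
Final LEFT:  [echo, india, foxtrot, bravo, foxtrot, delta]
Final RIGHT: [echo, alpha, delta, bravo, foxtrot, bravo]
i=0: L=echo R=echo -> agree -> echo
i=1: L=india, R=alpha=BASE -> take LEFT -> india
i=2: L=foxtrot, R=delta=BASE -> take LEFT -> foxtrot
i=3: L=bravo R=bravo -> agree -> bravo
i=4: L=foxtrot R=foxtrot -> agree -> foxtrot
i=5: BASE=echo L=delta R=bravo all differ -> CONFLICT
Conflict count: 1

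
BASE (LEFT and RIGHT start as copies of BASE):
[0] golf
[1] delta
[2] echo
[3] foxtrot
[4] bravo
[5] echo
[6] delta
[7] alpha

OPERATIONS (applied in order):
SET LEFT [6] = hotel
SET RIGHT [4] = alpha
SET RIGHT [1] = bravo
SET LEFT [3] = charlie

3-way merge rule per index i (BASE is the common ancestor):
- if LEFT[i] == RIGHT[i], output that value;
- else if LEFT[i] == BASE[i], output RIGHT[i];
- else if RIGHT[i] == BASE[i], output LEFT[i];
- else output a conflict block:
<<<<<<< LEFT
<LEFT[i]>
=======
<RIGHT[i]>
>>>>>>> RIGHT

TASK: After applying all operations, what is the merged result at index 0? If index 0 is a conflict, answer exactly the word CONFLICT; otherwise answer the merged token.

Answer: golf

Derivation:
Final LEFT:  [golf, delta, echo, charlie, bravo, echo, hotel, alpha]
Final RIGHT: [golf, bravo, echo, foxtrot, alpha, echo, delta, alpha]
i=0: L=golf R=golf -> agree -> golf
i=1: L=delta=BASE, R=bravo -> take RIGHT -> bravo
i=2: L=echo R=echo -> agree -> echo
i=3: L=charlie, R=foxtrot=BASE -> take LEFT -> charlie
i=4: L=bravo=BASE, R=alpha -> take RIGHT -> alpha
i=5: L=echo R=echo -> agree -> echo
i=6: L=hotel, R=delta=BASE -> take LEFT -> hotel
i=7: L=alpha R=alpha -> agree -> alpha
Index 0 -> golf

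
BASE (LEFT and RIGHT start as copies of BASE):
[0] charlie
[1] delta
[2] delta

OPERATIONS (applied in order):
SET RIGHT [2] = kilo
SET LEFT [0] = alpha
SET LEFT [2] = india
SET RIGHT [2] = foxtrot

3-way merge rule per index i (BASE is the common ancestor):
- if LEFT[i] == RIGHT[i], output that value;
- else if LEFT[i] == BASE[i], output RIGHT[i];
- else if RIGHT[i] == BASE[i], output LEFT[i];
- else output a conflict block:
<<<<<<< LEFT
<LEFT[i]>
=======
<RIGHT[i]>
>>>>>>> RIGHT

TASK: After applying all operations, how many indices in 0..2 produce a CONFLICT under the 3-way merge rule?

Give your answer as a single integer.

Answer: 1

Derivation:
Final LEFT:  [alpha, delta, india]
Final RIGHT: [charlie, delta, foxtrot]
i=0: L=alpha, R=charlie=BASE -> take LEFT -> alpha
i=1: L=delta R=delta -> agree -> delta
i=2: BASE=delta L=india R=foxtrot all differ -> CONFLICT
Conflict count: 1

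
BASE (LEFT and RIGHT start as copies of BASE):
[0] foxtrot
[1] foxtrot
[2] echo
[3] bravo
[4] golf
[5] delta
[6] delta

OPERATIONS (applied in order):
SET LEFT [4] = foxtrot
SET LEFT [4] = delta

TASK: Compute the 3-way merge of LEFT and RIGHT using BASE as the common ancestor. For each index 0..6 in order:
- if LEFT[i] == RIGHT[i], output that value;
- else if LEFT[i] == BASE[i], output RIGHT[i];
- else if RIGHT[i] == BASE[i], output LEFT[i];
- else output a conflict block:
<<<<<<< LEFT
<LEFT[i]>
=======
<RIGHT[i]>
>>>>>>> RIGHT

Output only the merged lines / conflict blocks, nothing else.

Final LEFT:  [foxtrot, foxtrot, echo, bravo, delta, delta, delta]
Final RIGHT: [foxtrot, foxtrot, echo, bravo, golf, delta, delta]
i=0: L=foxtrot R=foxtrot -> agree -> foxtrot
i=1: L=foxtrot R=foxtrot -> agree -> foxtrot
i=2: L=echo R=echo -> agree -> echo
i=3: L=bravo R=bravo -> agree -> bravo
i=4: L=delta, R=golf=BASE -> take LEFT -> delta
i=5: L=delta R=delta -> agree -> delta
i=6: L=delta R=delta -> agree -> delta

Answer: foxtrot
foxtrot
echo
bravo
delta
delta
delta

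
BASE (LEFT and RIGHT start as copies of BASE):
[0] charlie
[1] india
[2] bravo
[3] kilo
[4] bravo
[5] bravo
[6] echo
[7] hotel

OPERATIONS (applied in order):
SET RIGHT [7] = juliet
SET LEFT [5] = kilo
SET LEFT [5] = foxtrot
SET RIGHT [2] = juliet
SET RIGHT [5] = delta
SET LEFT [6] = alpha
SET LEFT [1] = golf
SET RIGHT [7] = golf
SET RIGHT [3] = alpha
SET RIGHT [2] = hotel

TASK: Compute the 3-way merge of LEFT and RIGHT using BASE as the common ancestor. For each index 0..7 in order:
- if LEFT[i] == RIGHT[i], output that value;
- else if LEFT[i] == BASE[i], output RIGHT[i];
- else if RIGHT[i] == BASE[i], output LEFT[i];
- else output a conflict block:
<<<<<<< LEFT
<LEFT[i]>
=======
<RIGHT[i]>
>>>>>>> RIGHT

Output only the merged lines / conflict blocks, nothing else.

Answer: charlie
golf
hotel
alpha
bravo
<<<<<<< LEFT
foxtrot
=======
delta
>>>>>>> RIGHT
alpha
golf

Derivation:
Final LEFT:  [charlie, golf, bravo, kilo, bravo, foxtrot, alpha, hotel]
Final RIGHT: [charlie, india, hotel, alpha, bravo, delta, echo, golf]
i=0: L=charlie R=charlie -> agree -> charlie
i=1: L=golf, R=india=BASE -> take LEFT -> golf
i=2: L=bravo=BASE, R=hotel -> take RIGHT -> hotel
i=3: L=kilo=BASE, R=alpha -> take RIGHT -> alpha
i=4: L=bravo R=bravo -> agree -> bravo
i=5: BASE=bravo L=foxtrot R=delta all differ -> CONFLICT
i=6: L=alpha, R=echo=BASE -> take LEFT -> alpha
i=7: L=hotel=BASE, R=golf -> take RIGHT -> golf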